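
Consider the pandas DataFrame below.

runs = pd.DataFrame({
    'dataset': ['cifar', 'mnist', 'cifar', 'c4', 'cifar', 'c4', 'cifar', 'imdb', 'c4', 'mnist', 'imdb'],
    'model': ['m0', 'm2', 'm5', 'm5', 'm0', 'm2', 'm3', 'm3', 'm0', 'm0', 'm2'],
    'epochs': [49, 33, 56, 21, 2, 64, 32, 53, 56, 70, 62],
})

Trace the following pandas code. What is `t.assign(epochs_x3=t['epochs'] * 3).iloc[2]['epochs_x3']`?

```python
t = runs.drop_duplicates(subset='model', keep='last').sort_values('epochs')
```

186

drop duplicate model (keep=last):
   dataset model  epochs
3       c4    m5      21
7     imdb    m3      53
9    mnist    m0      70
10    imdb    m2      62
sort by epochs:
   dataset model  epochs
3       c4    m5      21
7     imdb    m3      53
10    imdb    m2      62
9    mnist    m0      70
add column epochs_x3 = t['epochs'] * 3:
   dataset model  epochs  epochs_x3
3       c4    m5      21         63
7     imdb    m3      53        159
10    imdb    m2      62        186
9    mnist    m0      70        210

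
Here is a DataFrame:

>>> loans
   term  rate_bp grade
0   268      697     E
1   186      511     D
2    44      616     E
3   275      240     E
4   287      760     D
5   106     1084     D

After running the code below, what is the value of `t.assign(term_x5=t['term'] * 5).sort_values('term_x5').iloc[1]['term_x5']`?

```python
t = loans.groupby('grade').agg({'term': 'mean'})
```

978.333333333

group by grade, mean of term:
             term
grade            
D      193.000000
E      195.666667
add column term_x5 = t['term'] * 5:
             term     term_x5
grade                        
D      193.000000  965.000000
E      195.666667  978.333333
sort by term_x5:
             term     term_x5
grade                        
D      193.000000  965.000000
E      195.666667  978.333333
Taking the value at position 1, column 'term_x5' gives 978.333333333.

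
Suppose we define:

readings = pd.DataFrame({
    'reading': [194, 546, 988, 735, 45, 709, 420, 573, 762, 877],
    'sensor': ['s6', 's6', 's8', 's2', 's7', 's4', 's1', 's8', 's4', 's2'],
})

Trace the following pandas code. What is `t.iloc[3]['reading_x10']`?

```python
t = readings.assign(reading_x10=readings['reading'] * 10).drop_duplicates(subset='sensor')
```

add column reading_x10 = readings['reading'] * 10:
   reading sensor  reading_x10
0      194     s6         1940
1      546     s6         5460
2      988     s8         9880
3      735     s2         7350
4       45     s7          450
5      709     s4         7090
6      420     s1         4200
7      573     s8         5730
8      762     s4         7620
9      877     s2         8770
drop duplicate sensor (keep=first):
   reading sensor  reading_x10
0      194     s6         1940
2      988     s8         9880
3      735     s2         7350
4       45     s7          450
5      709     s4         7090
6      420     s1         4200

450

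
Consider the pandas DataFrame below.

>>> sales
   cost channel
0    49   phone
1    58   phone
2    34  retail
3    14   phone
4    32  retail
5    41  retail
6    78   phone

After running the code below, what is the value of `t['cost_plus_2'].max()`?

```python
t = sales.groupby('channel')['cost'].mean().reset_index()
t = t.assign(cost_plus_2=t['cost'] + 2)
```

51.75

group by channel, mean of cost:
channel
phone     49.750000
retail    35.666667
Name: cost, dtype: float64
reset_index():
  channel       cost
0   phone  49.750000
1  retail  35.666667
add column cost_plus_2 = t['cost'] + 2:
  channel       cost  cost_plus_2
0   phone  49.750000    51.750000
1  retail  35.666667    37.666667
Taking the max of column 'cost_plus_2' gives 51.75.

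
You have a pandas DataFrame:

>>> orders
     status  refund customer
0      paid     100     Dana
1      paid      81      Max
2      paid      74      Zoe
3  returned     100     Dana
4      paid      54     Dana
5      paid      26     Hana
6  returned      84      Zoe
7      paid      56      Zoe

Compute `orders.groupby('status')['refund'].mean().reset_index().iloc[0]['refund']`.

group by status, mean of refund:
status
paid        65.166667
returned    92.000000
Name: refund, dtype: float64
reset_index():
     status     refund
0      paid  65.166667
1  returned  92.000000
Taking the value at position 0, column 'refund' gives 65.1666666667.

65.1666666667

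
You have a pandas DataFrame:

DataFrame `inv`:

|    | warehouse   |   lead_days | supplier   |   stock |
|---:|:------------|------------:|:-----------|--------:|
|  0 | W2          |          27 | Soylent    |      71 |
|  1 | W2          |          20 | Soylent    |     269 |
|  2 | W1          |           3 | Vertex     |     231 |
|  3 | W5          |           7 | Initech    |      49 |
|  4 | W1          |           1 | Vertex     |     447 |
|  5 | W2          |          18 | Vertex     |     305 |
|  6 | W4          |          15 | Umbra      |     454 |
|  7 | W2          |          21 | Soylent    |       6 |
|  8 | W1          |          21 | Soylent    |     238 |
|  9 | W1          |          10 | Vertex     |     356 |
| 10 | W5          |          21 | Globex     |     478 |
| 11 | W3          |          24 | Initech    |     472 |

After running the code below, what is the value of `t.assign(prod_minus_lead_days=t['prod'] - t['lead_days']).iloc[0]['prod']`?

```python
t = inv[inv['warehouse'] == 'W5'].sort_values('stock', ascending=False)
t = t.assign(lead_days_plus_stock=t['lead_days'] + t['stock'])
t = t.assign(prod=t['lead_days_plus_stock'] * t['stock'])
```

238522

filter rows where warehouse == 'W5':
   warehouse  lead_days supplier  stock
3         W5          7  Initech     49
10        W5         21   Globex    478
sort by stock descending:
   warehouse  lead_days supplier  stock
10        W5         21   Globex    478
3         W5          7  Initech     49
add column lead_days_plus_stock = t['lead_days'] + t['stock']:
   warehouse  lead_days supplier  stock  lead_days_plus_stock
10        W5         21   Globex    478                   499
3         W5          7  Initech     49                    56
add column prod = t['lead_days_plus_stock'] * t['stock']:
   warehouse  lead_days supplier  stock  lead_days_plus_stock    prod
10        W5         21   Globex    478                   499  238522
3         W5          7  Initech     49                    56    2744
add column prod_minus_lead_days = t['prod'] - t['lead_days']:
   warehouse  lead_days supplier  stock  lead_days_plus_stock    prod  prod_minus_lead_days
10        W5         21   Globex    478                   499  238522                238501
3         W5          7  Initech     49                    56    2744                  2737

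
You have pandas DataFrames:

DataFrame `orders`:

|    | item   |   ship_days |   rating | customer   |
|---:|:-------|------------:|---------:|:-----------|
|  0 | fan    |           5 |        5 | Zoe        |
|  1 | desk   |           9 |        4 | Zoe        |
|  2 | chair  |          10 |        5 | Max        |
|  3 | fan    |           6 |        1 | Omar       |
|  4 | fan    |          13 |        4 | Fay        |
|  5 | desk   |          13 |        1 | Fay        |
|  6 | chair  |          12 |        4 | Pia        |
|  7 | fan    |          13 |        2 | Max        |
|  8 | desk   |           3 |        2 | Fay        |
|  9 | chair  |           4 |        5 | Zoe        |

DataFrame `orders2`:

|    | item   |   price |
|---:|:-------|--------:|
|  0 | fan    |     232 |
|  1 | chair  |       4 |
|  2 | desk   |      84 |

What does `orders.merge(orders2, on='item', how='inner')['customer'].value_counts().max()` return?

merge on 'item' (how='inner') → 10 rows:
    item  ship_days  rating customer  price
0    fan          5       5      Zoe    232
1   desk          9       4      Zoe     84
2  chair         10       5      Max      4
3    fan          6       1     Omar    232
4    fan         13       4      Fay    232
5   desk         13       1      Fay     84
6  chair         12       4      Pia      4
7    fan         13       2      Max    232
8   desk          3       2      Fay     84
9  chair          4       5      Zoe      4
value_counts of customer:
customer
Zoe     3
Fay     3
Max     2
Omar    1
Pia     1
Name: count, dtype: int64
So max() = 3.

3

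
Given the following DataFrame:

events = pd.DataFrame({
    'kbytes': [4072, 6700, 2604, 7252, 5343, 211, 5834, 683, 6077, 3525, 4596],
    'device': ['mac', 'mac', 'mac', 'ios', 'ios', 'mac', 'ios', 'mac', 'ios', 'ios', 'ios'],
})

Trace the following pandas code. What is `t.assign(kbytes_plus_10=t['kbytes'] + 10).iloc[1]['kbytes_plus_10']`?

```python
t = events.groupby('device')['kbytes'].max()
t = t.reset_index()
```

6710

group by device, max of kbytes:
device
ios    7252
mac    6700
Name: kbytes, dtype: int64
reset_index():
  device  kbytes
0    ios    7252
1    mac    6700
add column kbytes_plus_10 = t['kbytes'] + 10:
  device  kbytes  kbytes_plus_10
0    ios    7252            7262
1    mac    6700            6710
Reading off the value at position 1, column 'kbytes_plus_10', we get 6710.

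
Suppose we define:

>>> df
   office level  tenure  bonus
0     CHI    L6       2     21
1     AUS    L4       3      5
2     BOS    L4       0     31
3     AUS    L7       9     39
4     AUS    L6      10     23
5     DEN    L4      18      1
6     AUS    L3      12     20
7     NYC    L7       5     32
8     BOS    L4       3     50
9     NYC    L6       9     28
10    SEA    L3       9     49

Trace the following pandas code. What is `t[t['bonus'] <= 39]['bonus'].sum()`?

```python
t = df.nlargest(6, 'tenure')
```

111

take 6 rows with largest tenure:
   office level  tenure  bonus
5     DEN    L4      18      1
6     AUS    L3      12     20
4     AUS    L6      10     23
3     AUS    L7       9     39
9     NYC    L6       9     28
10    SEA    L3       9     49
filter rows where bonus <= 39:
  office level  tenure  bonus
5    DEN    L4      18      1
6    AUS    L3      12     20
4    AUS    L6      10     23
3    AUS    L7       9     39
9    NYC    L6       9     28
Finally, sum of column 'bonus' = 111.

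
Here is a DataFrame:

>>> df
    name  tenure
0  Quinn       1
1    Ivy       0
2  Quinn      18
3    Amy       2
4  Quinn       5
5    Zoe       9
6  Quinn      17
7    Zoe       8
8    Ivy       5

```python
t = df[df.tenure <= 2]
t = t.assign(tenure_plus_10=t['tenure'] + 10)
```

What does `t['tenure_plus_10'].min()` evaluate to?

filter rows where tenure <= 2:
    name  tenure
0  Quinn       1
1    Ivy       0
3    Amy       2
add column tenure_plus_10 = t['tenure'] + 10:
    name  tenure  tenure_plus_10
0  Quinn       1              11
1    Ivy       0              10
3    Amy       2              12

10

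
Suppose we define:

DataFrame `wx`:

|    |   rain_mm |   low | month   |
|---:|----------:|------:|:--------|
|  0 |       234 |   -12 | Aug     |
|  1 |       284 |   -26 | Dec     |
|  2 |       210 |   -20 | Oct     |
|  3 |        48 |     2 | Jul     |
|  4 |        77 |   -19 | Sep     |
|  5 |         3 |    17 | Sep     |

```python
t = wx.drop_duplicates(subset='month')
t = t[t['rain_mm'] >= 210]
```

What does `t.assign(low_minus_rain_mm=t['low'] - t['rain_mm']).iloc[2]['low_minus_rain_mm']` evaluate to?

-230

drop duplicate month (keep=first):
   rain_mm  low month
0      234  -12   Aug
1      284  -26   Dec
2      210  -20   Oct
3       48    2   Jul
4       77  -19   Sep
filter rows where rain_mm >= 210:
   rain_mm  low month
0      234  -12   Aug
1      284  -26   Dec
2      210  -20   Oct
add column low_minus_rain_mm = t['low'] - t['rain_mm']:
   rain_mm  low month  low_minus_rain_mm
0      234  -12   Aug               -246
1      284  -26   Dec               -310
2      210  -20   Oct               -230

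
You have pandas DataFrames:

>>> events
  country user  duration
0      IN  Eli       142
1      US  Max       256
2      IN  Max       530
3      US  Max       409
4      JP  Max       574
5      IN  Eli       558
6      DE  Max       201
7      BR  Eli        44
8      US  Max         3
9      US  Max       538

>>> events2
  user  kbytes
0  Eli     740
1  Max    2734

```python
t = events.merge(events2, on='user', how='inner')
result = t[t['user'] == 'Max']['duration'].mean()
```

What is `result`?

358.714285714

merge on 'user' (how='inner') → 10 rows:
  country user  duration  kbytes
0      IN  Eli       142     740
1      US  Max       256    2734
2      IN  Max       530    2734
3      US  Max       409    2734
4      JP  Max       574    2734
5      IN  Eli       558     740
6      DE  Max       201    2734
7      BR  Eli        44     740
8      US  Max         3    2734
9      US  Max       538    2734
filter rows where user == 'Max':
  country user  duration  kbytes
1      US  Max       256    2734
2      IN  Max       530    2734
3      US  Max       409    2734
4      JP  Max       574    2734
6      DE  Max       201    2734
8      US  Max         3    2734
9      US  Max       538    2734
So mean() = 358.714285714.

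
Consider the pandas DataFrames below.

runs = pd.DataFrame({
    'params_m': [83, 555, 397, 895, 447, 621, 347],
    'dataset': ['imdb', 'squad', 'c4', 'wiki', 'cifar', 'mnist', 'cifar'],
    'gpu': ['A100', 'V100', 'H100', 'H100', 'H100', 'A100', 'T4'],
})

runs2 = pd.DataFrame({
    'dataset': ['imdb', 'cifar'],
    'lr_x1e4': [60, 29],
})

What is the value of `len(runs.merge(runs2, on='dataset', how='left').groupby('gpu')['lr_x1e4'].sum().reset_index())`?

4

merge on 'dataset' (how='left') → 7 rows:
   params_m dataset   gpu  lr_x1e4
0        83    imdb  A100     60.0
1       555   squad  V100      NaN
2       397      c4  H100      NaN
3       895    wiki  H100      NaN
4       447   cifar  H100     29.0
5       621   mnist  A100      NaN
6       347   cifar    T4     29.0
group by gpu, sum of lr_x1e4:
gpu
A100    60.0
H100    29.0
T4      29.0
V100     0.0
Name: lr_x1e4, dtype: float64
reset_index():
    gpu  lr_x1e4
0  A100     60.0
1  H100     29.0
2    T4     29.0
3  V100      0.0
Finally, number of rows = 4.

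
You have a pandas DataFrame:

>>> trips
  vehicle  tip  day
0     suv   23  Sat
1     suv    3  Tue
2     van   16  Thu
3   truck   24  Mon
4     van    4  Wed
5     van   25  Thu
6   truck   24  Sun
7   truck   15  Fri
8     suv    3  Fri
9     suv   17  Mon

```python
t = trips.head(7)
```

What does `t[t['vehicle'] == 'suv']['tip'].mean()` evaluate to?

13.0

take first 7 rows:
  vehicle  tip  day
0     suv   23  Sat
1     suv    3  Tue
2     van   16  Thu
3   truck   24  Mon
4     van    4  Wed
5     van   25  Thu
6   truck   24  Sun
filter rows where vehicle == 'suv':
  vehicle  tip  day
0     suv   23  Sat
1     suv    3  Tue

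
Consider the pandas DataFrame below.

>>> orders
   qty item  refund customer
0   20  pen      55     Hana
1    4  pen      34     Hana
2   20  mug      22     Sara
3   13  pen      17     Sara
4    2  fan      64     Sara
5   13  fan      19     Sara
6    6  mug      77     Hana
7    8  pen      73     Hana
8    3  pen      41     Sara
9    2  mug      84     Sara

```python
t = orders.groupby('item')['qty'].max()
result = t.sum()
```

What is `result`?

53

group by item, max of qty:
item
fan    13
mug    20
pen    20
Name: qty, dtype: int64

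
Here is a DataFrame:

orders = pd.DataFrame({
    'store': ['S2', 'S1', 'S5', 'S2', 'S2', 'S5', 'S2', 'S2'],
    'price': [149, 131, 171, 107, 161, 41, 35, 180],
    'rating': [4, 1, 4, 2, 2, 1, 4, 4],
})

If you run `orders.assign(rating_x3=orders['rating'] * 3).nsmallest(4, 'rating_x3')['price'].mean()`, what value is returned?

110.0

add column rating_x3 = orders['rating'] * 3:
  store  price  rating  rating_x3
0    S2    149       4         12
1    S1    131       1          3
2    S5    171       4         12
3    S2    107       2          6
4    S2    161       2          6
5    S5     41       1          3
6    S2     35       4         12
7    S2    180       4         12
take 4 rows with smallest rating_x3:
  store  price  rating  rating_x3
1    S1    131       1          3
5    S5     41       1          3
3    S2    107       2          6
4    S2    161       2          6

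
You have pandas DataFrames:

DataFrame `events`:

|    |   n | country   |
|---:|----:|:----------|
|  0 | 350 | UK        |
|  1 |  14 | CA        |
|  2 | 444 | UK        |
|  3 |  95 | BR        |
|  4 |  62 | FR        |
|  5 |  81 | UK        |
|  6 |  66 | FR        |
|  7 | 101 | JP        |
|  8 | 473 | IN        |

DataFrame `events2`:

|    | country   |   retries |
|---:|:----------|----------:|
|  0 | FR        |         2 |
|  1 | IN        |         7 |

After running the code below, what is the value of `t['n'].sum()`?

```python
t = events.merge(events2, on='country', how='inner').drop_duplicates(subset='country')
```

merge on 'country' (how='inner') → 3 rows:
     n country  retries
0   62      FR        2
1   66      FR        2
2  473      IN        7
drop duplicate country (keep=first):
     n country  retries
0   62      FR        2
2  473      IN        7

535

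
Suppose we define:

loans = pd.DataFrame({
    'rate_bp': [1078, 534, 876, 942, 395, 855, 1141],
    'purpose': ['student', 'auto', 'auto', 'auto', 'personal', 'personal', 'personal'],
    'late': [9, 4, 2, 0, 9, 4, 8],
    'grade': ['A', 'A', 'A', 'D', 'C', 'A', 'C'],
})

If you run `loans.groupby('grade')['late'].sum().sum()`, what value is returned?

group by grade, sum of late:
grade
A    19
C    17
D     0
Name: late, dtype: int64
sum of the resulting series → 36

36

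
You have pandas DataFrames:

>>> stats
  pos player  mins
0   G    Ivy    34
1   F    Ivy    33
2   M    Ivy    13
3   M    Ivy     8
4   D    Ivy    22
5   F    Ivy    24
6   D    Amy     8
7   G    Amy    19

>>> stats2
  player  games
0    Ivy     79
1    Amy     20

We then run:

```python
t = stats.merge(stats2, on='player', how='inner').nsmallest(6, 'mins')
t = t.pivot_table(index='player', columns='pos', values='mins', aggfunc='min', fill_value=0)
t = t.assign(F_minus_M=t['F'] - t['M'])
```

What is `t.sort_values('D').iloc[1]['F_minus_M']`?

merge on 'player' (how='inner') → 8 rows:
  pos player  mins  games
0   G    Ivy    34     79
1   F    Ivy    33     79
2   M    Ivy    13     79
3   M    Ivy     8     79
4   D    Ivy    22     79
5   F    Ivy    24     79
6   D    Amy     8     20
7   G    Amy    19     20
take 6 rows with smallest mins:
  pos player  mins  games
3   M    Ivy     8     79
6   D    Amy     8     20
2   M    Ivy    13     79
7   G    Amy    19     20
4   D    Ivy    22     79
5   F    Ivy    24     79
pivot: rows=player, cols=pos, min(mins):
pos      D   F   G  M
player               
Amy      8   0  19  0
Ivy     22  24   0  8
add column F_minus_M = t['F'] - t['M']:
pos      D   F   G  M  F_minus_M
player                          
Amy      8   0  19  0          0
Ivy     22  24   0  8         16
sort by D:
pos      D   F   G  M  F_minus_M
player                          
Amy      8   0  19  0          0
Ivy     22  24   0  8         16
Finally, value at position 1, column 'F_minus_M' = 16.

16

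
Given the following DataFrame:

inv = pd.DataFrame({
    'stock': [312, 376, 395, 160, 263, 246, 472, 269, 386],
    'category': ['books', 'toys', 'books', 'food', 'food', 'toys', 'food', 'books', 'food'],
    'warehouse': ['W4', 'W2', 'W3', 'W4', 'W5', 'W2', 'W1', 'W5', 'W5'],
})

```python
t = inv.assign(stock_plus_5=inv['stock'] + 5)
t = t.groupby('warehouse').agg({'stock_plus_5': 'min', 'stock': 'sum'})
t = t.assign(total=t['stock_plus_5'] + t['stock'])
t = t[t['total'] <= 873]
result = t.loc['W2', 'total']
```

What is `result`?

add column stock_plus_5 = inv['stock'] + 5:
   stock category warehouse  stock_plus_5
0    312    books        W4           317
1    376     toys        W2           381
2    395    books        W3           400
3    160     food        W4           165
4    263     food        W5           268
5    246     toys        W2           251
6    472     food        W1           477
7    269    books        W5           274
8    386     food        W5           391
group by warehouse: min(stock_plus_5), sum(stock):
           stock_plus_5  stock
warehouse                     
W1                  477    472
W2                  251    622
W3                  400    395
W4                  165    472
W5                  268    918
add column total = t['stock_plus_5'] + t['stock']:
           stock_plus_5  stock  total
warehouse                            
W1                  477    472    949
W2                  251    622    873
W3                  400    395    795
W4                  165    472    637
W5                  268    918   1186
filter rows where total <= 873:
           stock_plus_5  stock  total
warehouse                            
W2                  251    622    873
W3                  400    395    795
W4                  165    472    637
Hence 873.

873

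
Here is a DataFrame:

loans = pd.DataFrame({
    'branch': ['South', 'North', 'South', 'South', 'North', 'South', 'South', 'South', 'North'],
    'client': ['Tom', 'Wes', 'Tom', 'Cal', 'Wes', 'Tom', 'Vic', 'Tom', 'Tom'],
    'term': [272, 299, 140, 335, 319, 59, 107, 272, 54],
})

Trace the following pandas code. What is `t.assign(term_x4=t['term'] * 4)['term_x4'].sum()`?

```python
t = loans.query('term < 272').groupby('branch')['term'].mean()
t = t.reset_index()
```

filter rows where term < 272:
  branch client  term
2  South    Tom   140
5  South    Tom    59
6  South    Vic   107
8  North    Tom    54
group by branch, mean of term:
branch
North     54.0
South    102.0
Name: term, dtype: float64
reset_index():
  branch   term
0  North   54.0
1  South  102.0
add column term_x4 = t['term'] * 4:
  branch   term  term_x4
0  North   54.0    216.0
1  South  102.0    408.0
Taking the sum of column 'term_x4' gives 624.0.

624.0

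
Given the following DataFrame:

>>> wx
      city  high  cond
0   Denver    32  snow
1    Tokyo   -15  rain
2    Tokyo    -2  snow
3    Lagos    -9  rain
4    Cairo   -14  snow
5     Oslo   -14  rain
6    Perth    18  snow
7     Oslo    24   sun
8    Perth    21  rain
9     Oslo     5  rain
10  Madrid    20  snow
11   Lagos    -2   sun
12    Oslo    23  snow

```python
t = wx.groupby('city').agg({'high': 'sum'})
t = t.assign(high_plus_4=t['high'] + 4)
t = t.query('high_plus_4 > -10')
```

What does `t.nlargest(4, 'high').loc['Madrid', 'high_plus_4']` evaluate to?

group by city, sum of high:
        high
city        
Cairo    -14
Denver    32
Lagos    -11
Madrid    20
Oslo      38
Perth     39
Tokyo    -17
add column high_plus_4 = t['high'] + 4:
        high  high_plus_4
city                     
Cairo    -14          -10
Denver    32           36
Lagos    -11           -7
Madrid    20           24
Oslo      38           42
Perth     39           43
Tokyo    -17          -13
filter rows where high_plus_4 > -10:
        high  high_plus_4
city                     
Denver    32           36
Lagos    -11           -7
Madrid    20           24
Oslo      38           42
Perth     39           43
take 4 rows with largest high:
        high  high_plus_4
city                     
Perth     39           43
Oslo      38           42
Denver    32           36
Madrid    20           24
So loc['Madrid', 'high_plus_4'] = 24.

24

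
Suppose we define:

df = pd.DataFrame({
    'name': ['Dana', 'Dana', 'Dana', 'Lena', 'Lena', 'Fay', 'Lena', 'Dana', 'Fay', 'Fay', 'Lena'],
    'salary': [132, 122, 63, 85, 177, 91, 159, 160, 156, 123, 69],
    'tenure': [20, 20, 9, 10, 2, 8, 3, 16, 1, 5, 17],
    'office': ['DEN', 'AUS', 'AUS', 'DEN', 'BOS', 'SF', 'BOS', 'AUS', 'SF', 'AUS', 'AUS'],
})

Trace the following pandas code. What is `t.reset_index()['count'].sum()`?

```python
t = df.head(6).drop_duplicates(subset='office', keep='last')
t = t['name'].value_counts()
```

take first 6 rows:
   name  salary  tenure office
0  Dana     132      20    DEN
1  Dana     122      20    AUS
2  Dana      63       9    AUS
3  Lena      85      10    DEN
4  Lena     177       2    BOS
5   Fay      91       8     SF
drop duplicate office (keep=last):
   name  salary  tenure office
2  Dana      63       9    AUS
3  Lena      85      10    DEN
4  Lena     177       2    BOS
5   Fay      91       8     SF
value_counts of name:
name
Lena    2
Dana    1
Fay     1
Name: count, dtype: int64
reset_index():
   name  count
0  Lena      2
1  Dana      1
2   Fay      1

4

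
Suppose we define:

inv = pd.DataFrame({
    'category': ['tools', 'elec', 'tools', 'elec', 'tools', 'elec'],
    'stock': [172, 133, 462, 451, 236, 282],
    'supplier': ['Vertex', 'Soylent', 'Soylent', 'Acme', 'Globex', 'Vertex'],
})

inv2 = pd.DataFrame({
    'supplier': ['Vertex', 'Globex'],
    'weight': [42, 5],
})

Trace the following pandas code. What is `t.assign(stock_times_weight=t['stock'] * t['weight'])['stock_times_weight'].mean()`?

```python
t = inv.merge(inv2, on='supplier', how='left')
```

merge on 'supplier' (how='left') → 6 rows:
  category  stock supplier  weight
0    tools    172   Vertex    42.0
1     elec    133  Soylent     NaN
2    tools    462  Soylent     NaN
3     elec    451     Acme     NaN
4    tools    236   Globex     5.0
5     elec    282   Vertex    42.0
add column stock_times_weight = t['stock'] * t['weight']:
  category  stock supplier  weight  stock_times_weight
0    tools    172   Vertex    42.0              7224.0
1     elec    133  Soylent     NaN                 NaN
2    tools    462  Soylent     NaN                 NaN
3     elec    451     Acme     NaN                 NaN
4    tools    236   Globex     5.0              1180.0
5     elec    282   Vertex    42.0             11844.0
Reading off the mean of column 'stock_times_weight', we get 6749.33333333.

6749.33333333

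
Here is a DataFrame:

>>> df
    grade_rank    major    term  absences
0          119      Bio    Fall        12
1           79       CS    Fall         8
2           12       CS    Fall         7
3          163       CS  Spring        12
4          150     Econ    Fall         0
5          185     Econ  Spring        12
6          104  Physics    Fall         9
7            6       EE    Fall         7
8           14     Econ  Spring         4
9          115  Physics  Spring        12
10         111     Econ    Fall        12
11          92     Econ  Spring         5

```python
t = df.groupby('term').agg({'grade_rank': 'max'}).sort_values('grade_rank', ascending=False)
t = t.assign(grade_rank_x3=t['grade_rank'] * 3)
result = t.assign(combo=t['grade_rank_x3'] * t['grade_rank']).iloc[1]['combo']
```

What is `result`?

67500

group by term, max of grade_rank:
        grade_rank
term              
Fall           150
Spring         185
sort by grade_rank descending:
        grade_rank
term              
Spring         185
Fall           150
add column grade_rank_x3 = t['grade_rank'] * 3:
        grade_rank  grade_rank_x3
term                             
Spring         185            555
Fall           150            450
add column combo = t['grade_rank_x3'] * t['grade_rank']:
        grade_rank  grade_rank_x3   combo
term                                     
Spring         185            555  102675
Fall           150            450   67500
The value at position 1, column 'combo' is 67500.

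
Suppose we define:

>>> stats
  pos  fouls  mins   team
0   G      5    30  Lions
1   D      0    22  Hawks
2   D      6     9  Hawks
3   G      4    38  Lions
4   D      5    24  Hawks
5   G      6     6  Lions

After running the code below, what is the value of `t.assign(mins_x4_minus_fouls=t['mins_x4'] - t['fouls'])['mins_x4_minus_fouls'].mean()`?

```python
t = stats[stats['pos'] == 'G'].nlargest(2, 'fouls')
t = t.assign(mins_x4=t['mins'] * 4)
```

66.5

filter rows where pos == 'G':
  pos  fouls  mins   team
0   G      5    30  Lions
3   G      4    38  Lions
5   G      6     6  Lions
take 2 rows with largest fouls:
  pos  fouls  mins   team
5   G      6     6  Lions
0   G      5    30  Lions
add column mins_x4 = t['mins'] * 4:
  pos  fouls  mins   team  mins_x4
5   G      6     6  Lions       24
0   G      5    30  Lions      120
add column mins_x4_minus_fouls = t['mins_x4'] - t['fouls']:
  pos  fouls  mins   team  mins_x4  mins_x4_minus_fouls
5   G      6     6  Lions       24                   18
0   G      5    30  Lions      120                  115
Taking the mean of column 'mins_x4_minus_fouls' gives 66.5.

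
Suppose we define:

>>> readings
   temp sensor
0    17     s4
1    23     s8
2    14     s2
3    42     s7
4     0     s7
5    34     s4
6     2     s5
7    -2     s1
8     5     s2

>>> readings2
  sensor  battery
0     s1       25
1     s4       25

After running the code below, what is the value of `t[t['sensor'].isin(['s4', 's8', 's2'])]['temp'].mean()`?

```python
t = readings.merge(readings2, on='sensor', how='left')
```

merge on 'sensor' (how='left') → 9 rows:
   temp sensor  battery
0    17     s4     25.0
1    23     s8      NaN
2    14     s2      NaN
3    42     s7      NaN
4     0     s7      NaN
5    34     s4     25.0
6     2     s5      NaN
7    -2     s1     25.0
8     5     s2      NaN
filter rows where sensor in ['s4', 's8', 's2']:
   temp sensor  battery
0    17     s4     25.0
1    23     s8      NaN
2    14     s2      NaN
5    34     s4     25.0
8     5     s2      NaN
So mean() = 18.6.

18.6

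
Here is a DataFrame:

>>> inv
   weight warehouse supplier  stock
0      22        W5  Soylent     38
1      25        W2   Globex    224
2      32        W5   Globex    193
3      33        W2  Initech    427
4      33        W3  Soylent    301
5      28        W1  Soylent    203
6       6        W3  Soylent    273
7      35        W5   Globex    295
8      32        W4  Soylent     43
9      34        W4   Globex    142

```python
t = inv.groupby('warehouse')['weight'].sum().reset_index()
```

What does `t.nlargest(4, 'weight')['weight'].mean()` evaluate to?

group by warehouse, sum of weight:
warehouse
W1    28
W2    58
W3    39
W4    66
W5    89
Name: weight, dtype: int64
reset_index():
  warehouse  weight
0        W1      28
1        W2      58
2        W3      39
3        W4      66
4        W5      89
take 4 rows with largest weight:
  warehouse  weight
4        W5      89
3        W4      66
1        W2      58
2        W3      39
The mean of column 'weight' is 63.0.

63.0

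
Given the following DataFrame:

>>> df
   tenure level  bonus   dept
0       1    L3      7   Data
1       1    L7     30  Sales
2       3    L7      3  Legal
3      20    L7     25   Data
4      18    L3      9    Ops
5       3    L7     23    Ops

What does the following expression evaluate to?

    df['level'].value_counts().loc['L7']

value_counts of level:
level
L7    4
L3    2
Name: count, dtype: int64
value at index 'L7' → 4

4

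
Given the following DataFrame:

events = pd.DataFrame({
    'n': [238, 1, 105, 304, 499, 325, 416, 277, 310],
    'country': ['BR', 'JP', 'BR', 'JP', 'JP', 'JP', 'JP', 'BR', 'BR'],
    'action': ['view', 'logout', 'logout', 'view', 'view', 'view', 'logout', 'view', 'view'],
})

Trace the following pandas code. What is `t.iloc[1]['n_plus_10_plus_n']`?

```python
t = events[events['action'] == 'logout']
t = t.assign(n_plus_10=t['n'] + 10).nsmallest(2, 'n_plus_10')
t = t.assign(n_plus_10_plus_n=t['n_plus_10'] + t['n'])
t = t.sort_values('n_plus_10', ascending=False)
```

filter rows where action == 'logout':
     n country  action
1    1      JP  logout
2  105      BR  logout
6  416      JP  logout
add column n_plus_10 = t['n'] + 10:
     n country  action  n_plus_10
1    1      JP  logout         11
2  105      BR  logout        115
6  416      JP  logout        426
take 2 rows with smallest n_plus_10:
     n country  action  n_plus_10
1    1      JP  logout         11
2  105      BR  logout        115
add column n_plus_10_plus_n = t['n_plus_10'] + t['n']:
     n country  action  n_plus_10  n_plus_10_plus_n
1    1      JP  logout         11                12
2  105      BR  logout        115               220
sort by n_plus_10 descending:
     n country  action  n_plus_10  n_plus_10_plus_n
2  105      BR  logout        115               220
1    1      JP  logout         11                12

12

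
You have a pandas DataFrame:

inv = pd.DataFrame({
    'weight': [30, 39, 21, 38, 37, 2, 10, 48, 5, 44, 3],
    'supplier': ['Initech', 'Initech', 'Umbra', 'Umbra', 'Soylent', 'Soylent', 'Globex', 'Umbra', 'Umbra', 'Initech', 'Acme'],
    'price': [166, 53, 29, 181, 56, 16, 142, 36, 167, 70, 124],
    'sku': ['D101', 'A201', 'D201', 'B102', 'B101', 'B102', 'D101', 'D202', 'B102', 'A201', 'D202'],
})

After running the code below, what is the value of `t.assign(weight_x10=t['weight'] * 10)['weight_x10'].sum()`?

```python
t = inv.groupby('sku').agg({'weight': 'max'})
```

2180

group by sku, max of weight:
      weight
sku         
A201      44
B101      37
B102      38
D101      30
D201      21
D202      48
add column weight_x10 = t['weight'] * 10:
      weight  weight_x10
sku                     
A201      44         440
B101      37         370
B102      38         380
D101      30         300
D201      21         210
D202      48         480
The sum of column 'weight_x10' is 2180.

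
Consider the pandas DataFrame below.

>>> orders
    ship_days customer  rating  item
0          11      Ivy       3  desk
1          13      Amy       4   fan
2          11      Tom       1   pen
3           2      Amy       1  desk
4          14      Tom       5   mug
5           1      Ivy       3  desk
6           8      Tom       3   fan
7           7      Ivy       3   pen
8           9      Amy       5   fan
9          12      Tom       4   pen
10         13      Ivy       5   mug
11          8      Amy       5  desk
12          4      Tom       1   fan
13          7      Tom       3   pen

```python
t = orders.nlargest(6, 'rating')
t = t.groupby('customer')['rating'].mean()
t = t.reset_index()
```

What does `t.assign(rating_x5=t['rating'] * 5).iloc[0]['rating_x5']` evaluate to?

23.3333333333

take 6 rows with largest rating:
    ship_days customer  rating  item
4          14      Tom       5   mug
8           9      Amy       5   fan
10         13      Ivy       5   mug
11          8      Amy       5  desk
1          13      Amy       4   fan
9          12      Tom       4   pen
group by customer, mean of rating:
customer
Amy    4.666667
Ivy    5.000000
Tom    4.500000
Name: rating, dtype: float64
reset_index():
  customer    rating
0      Amy  4.666667
1      Ivy  5.000000
2      Tom  4.500000
add column rating_x5 = t['rating'] * 5:
  customer    rating  rating_x5
0      Amy  4.666667  23.333333
1      Ivy  5.000000  25.000000
2      Tom  4.500000  22.500000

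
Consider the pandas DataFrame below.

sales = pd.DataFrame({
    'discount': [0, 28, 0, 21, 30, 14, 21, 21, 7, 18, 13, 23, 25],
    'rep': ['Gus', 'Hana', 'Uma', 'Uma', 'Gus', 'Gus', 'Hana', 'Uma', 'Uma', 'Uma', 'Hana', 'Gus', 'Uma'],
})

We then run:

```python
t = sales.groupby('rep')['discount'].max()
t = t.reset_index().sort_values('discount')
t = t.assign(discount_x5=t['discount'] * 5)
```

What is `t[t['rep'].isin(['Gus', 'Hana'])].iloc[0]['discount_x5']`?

140

group by rep, max of discount:
rep
Gus     30
Hana    28
Uma     25
Name: discount, dtype: int64
reset_index():
    rep  discount
0   Gus        30
1  Hana        28
2   Uma        25
sort by discount:
    rep  discount
2   Uma        25
1  Hana        28
0   Gus        30
add column discount_x5 = t['discount'] * 5:
    rep  discount  discount_x5
2   Uma        25          125
1  Hana        28          140
0   Gus        30          150
filter rows where rep in ['Gus', 'Hana']:
    rep  discount  discount_x5
1  Hana        28          140
0   Gus        30          150
Finally, value at position 0, column 'discount_x5' = 140.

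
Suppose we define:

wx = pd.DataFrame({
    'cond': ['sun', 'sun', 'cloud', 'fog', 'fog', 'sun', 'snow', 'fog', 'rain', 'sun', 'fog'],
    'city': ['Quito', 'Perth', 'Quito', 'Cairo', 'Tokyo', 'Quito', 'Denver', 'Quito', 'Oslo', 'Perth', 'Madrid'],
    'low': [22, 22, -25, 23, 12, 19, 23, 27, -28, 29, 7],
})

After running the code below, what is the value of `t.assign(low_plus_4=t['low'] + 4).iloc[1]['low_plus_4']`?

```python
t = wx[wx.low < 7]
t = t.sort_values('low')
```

filter rows where low < 7:
    cond   city  low
2  cloud  Quito  -25
8   rain   Oslo  -28
sort by low:
    cond   city  low
8   rain   Oslo  -28
2  cloud  Quito  -25
add column low_plus_4 = t['low'] + 4:
    cond   city  low  low_plus_4
8   rain   Oslo  -28         -24
2  cloud  Quito  -25         -21
Reading off the value at position 1, column 'low_plus_4', we get -21.

-21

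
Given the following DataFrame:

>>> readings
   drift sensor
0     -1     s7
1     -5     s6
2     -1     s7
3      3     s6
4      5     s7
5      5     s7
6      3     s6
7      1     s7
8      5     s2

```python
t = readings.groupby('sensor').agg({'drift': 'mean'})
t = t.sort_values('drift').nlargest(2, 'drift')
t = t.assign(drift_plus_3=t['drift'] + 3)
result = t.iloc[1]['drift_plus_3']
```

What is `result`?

group by sensor, mean of drift:
           drift
sensor          
s2      5.000000
s6      0.333333
s7      1.800000
sort by drift:
           drift
sensor          
s6      0.333333
s7      1.800000
s2      5.000000
take 2 rows with largest drift:
        drift
sensor       
s2        5.0
s7        1.8
add column drift_plus_3 = t['drift'] + 3:
        drift  drift_plus_3
sensor                     
s2        5.0           8.0
s7        1.8           4.8
value at position 1, column 'drift_plus_3' → 4.8

4.8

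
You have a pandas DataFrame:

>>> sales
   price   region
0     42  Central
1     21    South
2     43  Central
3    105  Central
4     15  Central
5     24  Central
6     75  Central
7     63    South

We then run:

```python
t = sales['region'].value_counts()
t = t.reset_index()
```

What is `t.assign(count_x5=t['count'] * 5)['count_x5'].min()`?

value_counts of region:
region
Central    6
South      2
Name: count, dtype: int64
reset_index():
    region  count
0  Central      6
1    South      2
add column count_x5 = t['count'] * 5:
    region  count  count_x5
0  Central      6        30
1    South      2        10

10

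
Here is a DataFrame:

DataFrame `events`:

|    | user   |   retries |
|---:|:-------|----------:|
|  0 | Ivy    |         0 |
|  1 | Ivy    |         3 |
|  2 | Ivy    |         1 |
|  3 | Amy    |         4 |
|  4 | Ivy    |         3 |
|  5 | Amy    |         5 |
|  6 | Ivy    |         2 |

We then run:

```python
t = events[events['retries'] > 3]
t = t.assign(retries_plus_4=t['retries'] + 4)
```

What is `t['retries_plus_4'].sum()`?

17

filter rows where retries > 3:
  user  retries
3  Amy        4
5  Amy        5
add column retries_plus_4 = t['retries'] + 4:
  user  retries  retries_plus_4
3  Amy        4               8
5  Amy        5               9
Reading off the sum of column 'retries_plus_4', we get 17.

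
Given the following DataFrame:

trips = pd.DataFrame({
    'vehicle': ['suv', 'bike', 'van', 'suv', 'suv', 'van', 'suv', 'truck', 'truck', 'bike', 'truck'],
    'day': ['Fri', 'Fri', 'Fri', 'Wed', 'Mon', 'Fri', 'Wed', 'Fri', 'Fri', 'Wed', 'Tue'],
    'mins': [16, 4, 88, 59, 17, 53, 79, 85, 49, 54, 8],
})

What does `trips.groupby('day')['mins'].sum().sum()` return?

512

group by day, sum of mins:
day
Fri    295
Mon     17
Tue      8
Wed    192
Name: mins, dtype: int64
So sum() = 512.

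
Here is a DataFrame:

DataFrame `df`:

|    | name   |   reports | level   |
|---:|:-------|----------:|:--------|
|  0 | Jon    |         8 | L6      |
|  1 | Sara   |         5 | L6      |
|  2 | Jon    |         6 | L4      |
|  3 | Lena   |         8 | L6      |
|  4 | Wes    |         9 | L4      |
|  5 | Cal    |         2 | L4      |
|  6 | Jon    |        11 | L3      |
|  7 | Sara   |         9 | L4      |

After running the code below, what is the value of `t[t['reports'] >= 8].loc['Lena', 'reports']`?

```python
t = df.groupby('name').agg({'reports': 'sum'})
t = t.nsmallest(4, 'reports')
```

8

group by name, sum of reports:
      reports
name         
Cal         2
Jon        25
Lena        8
Sara       14
Wes         9
take 4 rows with smallest reports:
      reports
name         
Cal         2
Lena        8
Wes         9
Sara       14
filter rows where reports >= 8:
      reports
name         
Lena        8
Wes         9
Sara       14
Reading off the value at row 'Lena', column 'reports', we get 8.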